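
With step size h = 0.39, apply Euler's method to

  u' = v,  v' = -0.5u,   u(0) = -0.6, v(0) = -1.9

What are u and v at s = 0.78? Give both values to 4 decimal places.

-2.0364, -1.5215

Euler on (u,v): u_{n+1} = u_n + h·u', v_{n+1} = v_n + h·v'.
0.000000: (-0.600000, -1.900000); f=(-1.900000, 0.300000) → (-1.341000, -1.783000)
0.390000: (-1.341000, -1.783000); f=(-1.783000, 0.670500) → (-2.036370, -1.521505)
(u(0.78), v(0.78)) ≈ (-2.0364, -1.5215)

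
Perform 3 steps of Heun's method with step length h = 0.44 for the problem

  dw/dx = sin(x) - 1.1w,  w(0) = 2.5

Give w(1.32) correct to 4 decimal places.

Heun: k1 = f(x_n, w_n); k2 = f(x_n + h, w_n + h·k1); w_{n+1} = w_n + (h/2)·(k1 + k2).
x=0.000000, w=2.500000:
  k1 = f(0.000000, 2.500000) = -2.750000
  k2 = f(0.440000, 1.290000) = -0.993061
  w ← 2.500000 + (0.44/2)·(-2.750000 + (-0.993061)) = 1.676527
x=0.440000, w=1.676527:
  k1 = f(0.440000, 1.676527) = -1.418240
  k2 = f(0.880000, 1.052501) = -0.387012
  w ← 1.676527 + (0.44/2)·(-1.418240 + (-0.387012)) = 1.279371
x=0.880000, w=1.279371:
  k1 = f(0.880000, 1.279371) = -0.636569
  k2 = f(1.320000, 0.999281) = -0.130494
  w ← 1.279371 + (0.44/2)·(-0.636569 + (-0.130494)) = 1.110617
w(1.32) ≈ 1.1106

1.1106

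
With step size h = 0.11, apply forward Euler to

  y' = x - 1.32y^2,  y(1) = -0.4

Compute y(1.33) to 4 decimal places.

Euler: y_{n+1} = y_n + h·f(x_n, y_n).
x=1.000000, y=-0.400000: f=0.788800 → y ← -0.400000 + 0.11·0.788800 = -0.313232
x=1.110000, y=-0.313232: f=0.980489 → y ← -0.313232 + 0.11·0.980489 = -0.205378
x=1.220000, y=-0.205378: f=1.164322 → y ← -0.205378 + 0.11·1.164322 = -0.077303
y(1.33) ≈ -0.0773

-0.0773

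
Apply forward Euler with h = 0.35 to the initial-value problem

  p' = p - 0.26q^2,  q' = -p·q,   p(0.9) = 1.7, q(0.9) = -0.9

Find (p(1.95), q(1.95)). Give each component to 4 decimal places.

Euler on (p,q): p_{n+1} = p_n + h·p', q_{n+1} = q_n + h·q'.
0.900000: (1.700000, -0.900000); f=(1.489400, 1.530000) → (2.221290, -0.364500)
1.250000: (2.221290, -0.364500); f=(2.186746, 0.809660) → (2.986651, -0.081119)
1.600000: (2.986651, -0.081119); f=(2.984940, 0.242274) → (4.031380, 0.003677)
(p(1.95), q(1.95)) ≈ (4.0314, 0.0037)

4.0314, 0.0037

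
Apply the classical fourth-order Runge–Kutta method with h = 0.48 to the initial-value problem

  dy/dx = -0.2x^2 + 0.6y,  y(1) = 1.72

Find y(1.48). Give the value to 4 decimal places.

RK4: k1 = f(x_n, y_n); k2 = f(x_n + h/2, y_n + (h/2)·k1); k3 = f(x_n + h/2, y_n + (h/2)·k2); k4 = f(x_n + h, y_n + h·k3); y_{n+1} = y_n + (h/6)·(k1 + 2k2 + 2k3 + k4).
x=1.000000, y=1.720000:
  k1 = f(1.000000, 1.720000) = 0.832000
  k2 = f(1.240000, 1.919680) = 0.844288
  k3 = f(1.240000, 1.922629) = 0.846057
  k4 = f(1.480000, 2.126108) = 0.837585
  y ← 1.720000 + (0.48/6)·(k1 + 2k2 + 2k3 + k4) = 2.124022
y(1.48) ≈ 2.1240

2.1240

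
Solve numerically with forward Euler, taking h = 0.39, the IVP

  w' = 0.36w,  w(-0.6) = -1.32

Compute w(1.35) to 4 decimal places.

-2.5460

Euler: w_{n+1} = w_n + h·f(t_n, w_n).
t=-0.600000, w=-1.320000: f=-0.475200 → w ← -1.320000 + 0.39·(-0.475200) = -1.505328
t=-0.210000, w=-1.505328: f=-0.541918 → w ← -1.505328 + 0.39·(-0.541918) = -1.716676
t=0.180000, w=-1.716676: f=-0.618003 → w ← -1.716676 + 0.39·(-0.618003) = -1.957697
t=0.570000, w=-1.957697: f=-0.704771 → w ← -1.957697 + 0.39·(-0.704771) = -2.232558
t=0.960000, w=-2.232558: f=-0.803721 → w ← -2.232558 + 0.39·(-0.803721) = -2.546009
w(1.35) ≈ -2.5460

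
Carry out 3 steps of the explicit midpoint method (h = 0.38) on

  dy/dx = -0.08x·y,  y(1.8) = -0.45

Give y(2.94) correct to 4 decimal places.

-0.3624

Midpoint: k1 = f(x_n, y_n); k2 = f(x_n + h/2, y_n + (h/2)·k1); y_{n+1} = y_n + h·k2.
x=1.800000, y=-0.450000:
  k1 = f(1.800000, -0.450000) = 0.064800
  k2 = f(1.990000, -0.437688) = 0.069680
  y ← -0.450000 + 0.38·0.069680 = -0.423522
x=2.180000, y=-0.423522:
  k1 = f(2.180000, -0.423522) = 0.073862
  k2 = f(2.370000, -0.409488) = 0.077639
  y ← -0.423522 + 0.38·0.077639 = -0.394019
x=2.560000, y=-0.394019:
  k1 = f(2.560000, -0.394019) = 0.080695
  k2 = f(2.750000, -0.378687) = 0.083311
  y ← -0.394019 + 0.38·0.083311 = -0.362361
y(2.94) ≈ -0.3624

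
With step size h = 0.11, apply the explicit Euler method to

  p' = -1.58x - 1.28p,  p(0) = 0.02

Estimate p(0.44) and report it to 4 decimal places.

-0.0934

Euler: p_{n+1} = p_n + h·f(x_n, p_n).
x=0.000000, p=0.020000: f=-0.025600 → p ← 0.020000 + 0.11·(-0.025600) = 0.017184
x=0.110000, p=0.017184: f=-0.195796 → p ← 0.017184 + 0.11·(-0.195796) = -0.004354
x=0.220000, p=-0.004354: f=-0.342028 → p ← -0.004354 + 0.11·(-0.342028) = -0.041977
x=0.330000, p=-0.041977: f=-0.467670 → p ← -0.041977 + 0.11·(-0.467670) = -0.093420
p(0.44) ≈ -0.0934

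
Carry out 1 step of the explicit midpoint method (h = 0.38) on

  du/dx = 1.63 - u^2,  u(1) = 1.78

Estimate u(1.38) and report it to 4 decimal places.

Midpoint: k1 = f(x_n, u_n); k2 = f(x_n + h/2, u_n + (h/2)·k1); u_{n+1} = u_n + h·k2.
x=1.000000, u=1.780000:
  k1 = f(1.000000, 1.780000) = -1.538400
  k2 = f(1.190000, 1.487704) = -0.583263
  u ← 1.780000 + 0.38·(-0.583263) = 1.558360
u(1.38) ≈ 1.5584

1.5584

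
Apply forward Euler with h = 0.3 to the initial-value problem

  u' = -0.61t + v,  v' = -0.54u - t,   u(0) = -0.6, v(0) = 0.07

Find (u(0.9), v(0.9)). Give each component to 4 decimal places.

-0.6422, 0.0856

Euler on (u,v): u_{n+1} = u_n + h·u', v_{n+1} = v_n + h·v'.
0.000000: (-0.600000, 0.070000); f=(0.070000, 0.324000) → (-0.579000, 0.167200)
0.300000: (-0.579000, 0.167200); f=(-0.015800, 0.012660) → (-0.583740, 0.170998)
0.600000: (-0.583740, 0.170998); f=(-0.195002, -0.284780) → (-0.642241, 0.085564)
(u(0.9), v(0.9)) ≈ (-0.6422, 0.0856)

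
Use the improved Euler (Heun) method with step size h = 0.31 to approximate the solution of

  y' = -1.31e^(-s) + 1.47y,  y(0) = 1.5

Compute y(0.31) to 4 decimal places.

Heun: k1 = f(s_n, y_n); k2 = f(s_n + h, y_n + h·k1); y_{n+1} = y_n + (h/2)·(k1 + k2).
s=0.000000, y=1.500000:
  k1 = f(0.000000, 1.500000) = 0.895000
  k2 = f(0.310000, 1.777450) = 1.652036
  y ← 1.500000 + (0.31/2)·(0.895000 + 1.652036) = 1.894791
y(0.31) ≈ 1.8948

1.8948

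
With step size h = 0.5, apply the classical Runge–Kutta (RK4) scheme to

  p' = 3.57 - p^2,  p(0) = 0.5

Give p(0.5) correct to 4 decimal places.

RK4: k1 = f(s_n, p_n); k2 = f(s_n + h/2, p_n + (h/2)·k1); k3 = f(s_n + h/2, p_n + (h/2)·k2); k4 = f(s_n + h, p_n + h·k3); p_{n+1} = p_n + (h/6)·(k1 + 2k2 + 2k3 + k4).
s=0.000000, p=0.500000:
  k1 = f(0.000000, 0.500000) = 3.320000
  k2 = f(0.250000, 1.330000) = 1.801100
  k3 = f(0.250000, 0.950275) = 2.666977
  k4 = f(0.500000, 1.833489) = 0.208319
  p ← 0.500000 + (0.5/6)·(k1 + 2k2 + 2k3 + k4) = 1.538706
p(0.5) ≈ 1.5387

1.5387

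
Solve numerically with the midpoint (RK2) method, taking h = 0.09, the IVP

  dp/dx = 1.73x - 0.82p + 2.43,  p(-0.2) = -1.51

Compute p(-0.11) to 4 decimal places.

-1.2150

Midpoint: k1 = f(x_n, p_n); k2 = f(x_n + h/2, p_n + (h/2)·k1); p_{n+1} = p_n + h·k2.
x=-0.200000, p=-1.510000:
  k1 = f(-0.200000, -1.510000) = 3.322200
  k2 = f(-0.155000, -1.360501) = 3.277461
  p ← -1.510000 + 0.09·3.277461 = -1.215029
p(-0.11) ≈ -1.2150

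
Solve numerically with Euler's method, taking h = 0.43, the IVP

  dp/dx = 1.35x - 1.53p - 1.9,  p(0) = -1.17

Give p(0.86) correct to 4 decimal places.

-0.9838

Euler: p_{n+1} = p_n + h·f(x_n, p_n).
x=0.000000, p=-1.170000: f=-0.109900 → p ← -1.170000 + 0.43·(-0.109900) = -1.217257
x=0.430000, p=-1.217257: f=0.542903 → p ← -1.217257 + 0.43·0.542903 = -0.983809
p(0.86) ≈ -0.9838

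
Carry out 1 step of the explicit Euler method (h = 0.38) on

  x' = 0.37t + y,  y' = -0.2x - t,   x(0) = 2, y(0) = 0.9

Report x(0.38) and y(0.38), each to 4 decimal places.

Euler on (x,y): x_{n+1} = x_n + h·x', y_{n+1} = y_n + h·y'.
0.000000: (2.000000, 0.900000); f=(0.900000, -0.400000) → (2.342000, 0.748000)
(x(0.38), y(0.38)) ≈ (2.3420, 0.7480)

2.3420, 0.7480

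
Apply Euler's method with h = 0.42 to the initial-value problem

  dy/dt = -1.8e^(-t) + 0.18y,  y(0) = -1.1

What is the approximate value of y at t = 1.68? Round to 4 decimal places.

Euler: y_{n+1} = y_n + h·f(t_n, y_n).
t=0.000000, y=-1.100000: f=-1.998000 → y ← -1.100000 + 0.42·(-1.998000) = -1.939160
t=0.420000, y=-1.939160: f=-1.531733 → y ← -1.939160 + 0.42·(-1.531733) = -2.582488
t=0.840000, y=-2.582488: f=-1.241927 → y ← -2.582488 + 0.42·(-1.241927) = -3.104097
t=1.260000, y=-3.104097: f=-1.069315 → y ← -3.104097 + 0.42·(-1.069315) = -3.553209
y(1.68) ≈ -3.5532

-3.5532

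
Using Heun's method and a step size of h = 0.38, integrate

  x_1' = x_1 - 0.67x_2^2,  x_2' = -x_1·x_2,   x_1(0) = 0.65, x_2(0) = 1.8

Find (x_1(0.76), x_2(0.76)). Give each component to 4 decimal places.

Heun on (x_1,x_2): k1 = f(t_n, state_n); k2 = f(t_n + h, state_n + h·k1); state_{n+1} = state_n + (h/2)·(k1 + k2).
0.000000: (0.650000, 1.800000)
  k1 = (-1.520800, -1.170000)
  predictor → (0.072096, 1.355400)
  k2 = (-1.158767, -0.097719)
  → (0.140882, 1.559133)
0.380000: (0.140882, 1.559133)
  k1 = (-1.487819, -0.219654)
  predictor → (-0.424489, 1.475665)
  k2 = (-1.883472, 0.626403)
  → (-0.499663, 1.636416)
(x_1(0.76), x_2(0.76)) ≈ (-0.4997, 1.6364)

-0.4997, 1.6364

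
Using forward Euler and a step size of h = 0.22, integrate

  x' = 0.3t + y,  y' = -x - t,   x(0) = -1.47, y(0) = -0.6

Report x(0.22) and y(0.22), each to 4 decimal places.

Euler on (x,y): x_{n+1} = x_n + h·x', y_{n+1} = y_n + h·y'.
0.000000: (-1.470000, -0.600000); f=(-0.600000, 1.470000) → (-1.602000, -0.276600)
(x(0.22), y(0.22)) ≈ (-1.6020, -0.2766)

-1.6020, -0.2766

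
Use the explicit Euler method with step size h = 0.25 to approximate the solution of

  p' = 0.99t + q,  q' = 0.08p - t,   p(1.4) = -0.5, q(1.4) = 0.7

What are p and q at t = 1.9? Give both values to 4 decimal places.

0.5149, -0.0721

Euler on (p,q): p_{n+1} = p_n + h·p', q_{n+1} = q_n + h·q'.
1.400000: (-0.500000, 0.700000); f=(2.086000, -1.440000) → (0.021500, 0.340000)
1.650000: (0.021500, 0.340000); f=(1.973500, -1.648280) → (0.514875, -0.072070)
(p(1.9), q(1.9)) ≈ (0.5149, -0.0721)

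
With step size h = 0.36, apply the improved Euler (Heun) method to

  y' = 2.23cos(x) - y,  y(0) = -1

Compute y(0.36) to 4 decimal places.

Heun: k1 = f(x_n, y_n); k2 = f(x_n + h, y_n + h·k1); y_{n+1} = y_n + (h/2)·(k1 + k2).
x=0.000000, y=-1.000000:
  k1 = f(0.000000, -1.000000) = 3.230000
  k2 = f(0.360000, 0.162800) = 1.924250
  y ← -1.000000 + (0.36/2)·(3.230000 + 1.924250) = -0.072235
y(0.36) ≈ -0.0722

-0.0722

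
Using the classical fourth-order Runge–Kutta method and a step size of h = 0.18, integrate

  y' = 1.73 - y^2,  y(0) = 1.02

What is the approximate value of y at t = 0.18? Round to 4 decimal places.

1.1232

RK4: k1 = f(t_n, y_n); k2 = f(t_n + h/2, y_n + (h/2)·k1); k3 = f(t_n + h/2, y_n + (h/2)·k2); k4 = f(t_n + h, y_n + h·k3); y_{n+1} = y_n + (h/6)·(k1 + 2k2 + 2k3 + k4).
t=0.000000, y=1.020000:
  k1 = f(0.000000, 1.020000) = 0.689600
  k2 = f(0.090000, 1.082064) = 0.559137
  k3 = f(0.090000, 1.070322) = 0.584410
  k4 = f(0.180000, 1.125194) = 0.463939
  y ← 1.020000 + (0.18/6)·(k1 + 2k2 + 2k3 + k4) = 1.123219
y(0.18) ≈ 1.1232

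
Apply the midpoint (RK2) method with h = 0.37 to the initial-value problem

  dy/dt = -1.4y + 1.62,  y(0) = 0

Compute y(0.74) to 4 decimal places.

0.7178

Midpoint: k1 = f(t_n, y_n); k2 = f(t_n + h/2, y_n + (h/2)·k1); y_{n+1} = y_n + h·k2.
t=0.000000, y=0.000000:
  k1 = f(0.000000, 0.000000) = 1.620000
  k2 = f(0.185000, 0.299700) = 1.200420
  y ← 0.000000 + 0.37·1.200420 = 0.444155
t=0.370000, y=0.444155:
  k1 = f(0.370000, 0.444155) = 0.998182
  k2 = f(0.555000, 0.628819) = 0.739653
  y ← 0.444155 + 0.37·0.739653 = 0.717827
y(0.74) ≈ 0.7178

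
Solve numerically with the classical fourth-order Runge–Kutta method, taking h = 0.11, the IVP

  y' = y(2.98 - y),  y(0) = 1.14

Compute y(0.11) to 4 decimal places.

1.3778

RK4: k1 = f(s_n, y_n); k2 = f(s_n + h/2, y_n + (h/2)·k1); k3 = f(s_n + h/2, y_n + (h/2)·k2); k4 = f(s_n + h, y_n + h·k3); y_{n+1} = y_n + (h/6)·(k1 + 2k2 + 2k3 + k4).
s=0.000000, y=1.140000:
  k1 = f(0.000000, 1.140000) = 2.097600
  k2 = f(0.055000, 1.255368) = 2.165048
  k3 = f(0.055000, 1.259078) = 2.166775
  k4 = f(0.110000, 1.378345) = 2.207633
  y ← 1.140000 + (0.11/6)·(k1 + 2k2 + 2k3 + k4) = 1.377763
y(0.11) ≈ 1.3778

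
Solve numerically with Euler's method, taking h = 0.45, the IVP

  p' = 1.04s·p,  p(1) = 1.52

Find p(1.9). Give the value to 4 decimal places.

Euler: p_{n+1} = p_n + h·f(s_n, p_n).
s=1.000000, p=1.520000: f=1.580800 → p ← 1.520000 + 0.45·1.580800 = 2.231360
s=1.450000, p=2.231360: f=3.364891 → p ← 2.231360 + 0.45·3.364891 = 3.745561
p(1.9) ≈ 3.7456

3.7456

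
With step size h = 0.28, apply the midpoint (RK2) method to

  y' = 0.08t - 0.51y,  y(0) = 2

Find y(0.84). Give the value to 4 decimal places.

Midpoint: k1 = f(t_n, y_n); k2 = f(t_n + h/2, y_n + (h/2)·k1); y_{n+1} = y_n + h·k2.
t=0.000000, y=2.000000:
  k1 = f(0.000000, 2.000000) = -1.020000
  k2 = f(0.140000, 1.857200) = -0.935972
  y ← 2.000000 + 0.28·(-0.935972) = 1.737928
t=0.280000, y=1.737928:
  k1 = f(0.280000, 1.737928) = -0.863943
  k2 = f(0.420000, 1.616976) = -0.791058
  y ← 1.737928 + 0.28·(-0.791058) = 1.516432
t=0.560000, y=1.516432:
  k1 = f(0.560000, 1.516432) = -0.728580
  k2 = f(0.700000, 1.414430) = -0.665360
  y ← 1.516432 + 0.28·(-0.665360) = 1.330131
y(0.84) ≈ 1.3301

1.3301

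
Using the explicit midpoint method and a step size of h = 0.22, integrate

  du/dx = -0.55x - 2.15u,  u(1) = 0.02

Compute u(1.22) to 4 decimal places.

Midpoint: k1 = f(x_n, u_n); k2 = f(x_n + h/2, u_n + (h/2)·k1); u_{n+1} = u_n + h·k2.
x=1.000000, u=0.020000:
  k1 = f(1.000000, 0.020000) = -0.593000
  k2 = f(1.110000, -0.045230) = -0.513256
  u ← 0.020000 + 0.22·(-0.513256) = -0.092916
u(1.22) ≈ -0.0929

-0.0929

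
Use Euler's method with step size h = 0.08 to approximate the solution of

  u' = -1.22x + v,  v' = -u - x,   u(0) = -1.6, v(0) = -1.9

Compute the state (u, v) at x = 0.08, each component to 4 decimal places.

Euler on (u,v): u_{n+1} = u_n + h·u', v_{n+1} = v_n + h·v'.
0.000000: (-1.600000, -1.900000); f=(-1.900000, 1.600000) → (-1.752000, -1.772000)
(u(0.08), v(0.08)) ≈ (-1.7520, -1.7720)

-1.7520, -1.7720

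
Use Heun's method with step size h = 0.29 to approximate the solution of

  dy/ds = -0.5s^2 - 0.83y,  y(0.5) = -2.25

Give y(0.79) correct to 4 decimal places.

Heun: k1 = f(s_n, y_n); k2 = f(s_n + h, y_n + h·k1); y_{n+1} = y_n + (h/2)·(k1 + k2).
s=0.500000, y=-2.250000:
  k1 = f(0.500000, -2.250000) = 1.742500
  k2 = f(0.790000, -1.744675) = 1.136030
  y ← -2.250000 + (0.29/2)·(1.742500 + 1.136030) = -1.832613
y(0.79) ≈ -1.8326

-1.8326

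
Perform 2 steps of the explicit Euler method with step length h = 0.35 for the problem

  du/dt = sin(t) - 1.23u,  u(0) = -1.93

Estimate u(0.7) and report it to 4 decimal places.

-0.5059

Euler: u_{n+1} = u_n + h·f(t_n, u_n).
t=0.000000, u=-1.930000: f=2.373900 → u ← -1.930000 + 0.35·2.373900 = -1.099135
t=0.350000, u=-1.099135: f=1.694834 → u ← -1.099135 + 0.35·1.694834 = -0.505943
u(0.7) ≈ -0.5059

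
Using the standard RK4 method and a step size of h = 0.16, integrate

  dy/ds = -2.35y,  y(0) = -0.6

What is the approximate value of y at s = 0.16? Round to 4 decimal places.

RK4: k1 = f(s_n, y_n); k2 = f(s_n + h/2, y_n + (h/2)·k1); k3 = f(s_n + h/2, y_n + (h/2)·k2); k4 = f(s_n + h, y_n + h·k3); y_{n+1} = y_n + (h/6)·(k1 + 2k2 + 2k3 + k4).
s=0.000000, y=-0.600000:
  k1 = f(0.000000, -0.600000) = 1.410000
  k2 = f(0.080000, -0.487200) = 1.144920
  k3 = f(0.080000, -0.508406) = 1.194755
  k4 = f(0.160000, -0.408839) = 0.960772
  y ← -0.600000 + (0.16/6)·(k1 + 2k2 + 2k3 + k4) = -0.411997
y(0.16) ≈ -0.4120

-0.4120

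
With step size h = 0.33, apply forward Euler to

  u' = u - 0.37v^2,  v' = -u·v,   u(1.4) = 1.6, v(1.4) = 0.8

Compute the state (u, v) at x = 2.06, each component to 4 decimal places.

2.7089, 0.1222

Euler on (u,v): u_{n+1} = u_n + h·u', v_{n+1} = v_n + h·v'.
1.400000: (1.600000, 0.800000); f=(1.363200, -1.280000) → (2.049856, 0.377600)
1.730000: (2.049856, 0.377600); f=(1.997101, -0.774026) → (2.708899, 0.122172)
(u(2.06), v(2.06)) ≈ (2.7089, 0.1222)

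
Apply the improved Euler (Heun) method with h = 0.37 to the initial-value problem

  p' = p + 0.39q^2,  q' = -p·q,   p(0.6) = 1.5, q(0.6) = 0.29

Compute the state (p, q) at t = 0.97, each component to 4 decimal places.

2.1672, 0.1602

Heun on (p,q): k1 = f(t_n, state_n); k2 = f(t_n + h, state_n + h·k1); state_{n+1} = state_n + (h/2)·(k1 + k2).
0.600000: (1.500000, 0.290000)
  k1 = (1.532799, -0.435000)
  predictor → (2.067136, 0.129050)
  k2 = (2.073631, -0.266764)
  → (2.167189, 0.160174)
(p(0.97), q(0.97)) ≈ (2.1672, 0.1602)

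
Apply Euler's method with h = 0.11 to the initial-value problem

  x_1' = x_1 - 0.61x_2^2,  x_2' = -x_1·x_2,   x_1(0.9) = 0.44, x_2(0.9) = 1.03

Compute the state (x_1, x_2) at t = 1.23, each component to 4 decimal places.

0.3838, 0.8942

Euler on (x_1,x_2): x_1_{n+1} = x_1_n + h·x_1', x_2_{n+1} = x_2_n + h·x_2'.
0.900000: (0.440000, 1.030000); f=(-0.207149, -0.453200) → (0.417214, 0.980148)
1.010000: (0.417214, 0.980148); f=(-0.168807, -0.408931) → (0.398645, 0.935166)
1.120000: (0.398645, 0.935166); f=(-0.134821, -0.372799) → (0.383814, 0.894158)
(x_1(1.23), x_2(1.23)) ≈ (0.3838, 0.8942)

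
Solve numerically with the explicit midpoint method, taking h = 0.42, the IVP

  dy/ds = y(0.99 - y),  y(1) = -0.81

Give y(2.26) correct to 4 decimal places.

Midpoint: k1 = f(s_n, y_n); k2 = f(s_n + h/2, y_n + (h/2)·k1); y_{n+1} = y_n + h·k2.
s=1.000000, y=-0.810000:
  k1 = f(1.000000, -0.810000) = -1.458000
  k2 = f(1.210000, -1.116180) = -2.350876
  y ← -0.810000 + 0.42·(-2.350876) = -1.797368
s=1.420000, y=-1.797368:
  k1 = f(1.420000, -1.797368) = -5.009926
  k2 = f(1.630000, -2.849452) = -10.940336
  y ← -1.797368 + 0.42·(-10.940336) = -6.392309
s=1.840000, y=-6.392309:
  k1 = f(1.840000, -6.392309) = -47.190002
  k2 = f(2.050000, -16.302210) = -281.901225
  y ← -6.392309 + 0.42·(-281.901225) = -124.790823
y(2.26) ≈ -124.7908

-124.7908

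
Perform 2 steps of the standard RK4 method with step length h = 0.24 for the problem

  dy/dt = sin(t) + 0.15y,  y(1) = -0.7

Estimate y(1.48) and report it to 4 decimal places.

RK4: k1 = f(t_n, y_n); k2 = f(t_n + h/2, y_n + (h/2)·k1); k3 = f(t_n + h/2, y_n + (h/2)·k2); k4 = f(t_n + h, y_n + h·k3); y_{n+1} = y_n + (h/6)·(k1 + 2k2 + 2k3 + k4).
t=1.000000, y=-0.700000:
  k1 = f(1.000000, -0.700000) = 0.736471
  k2 = f(1.120000, -0.611623) = 0.808357
  k3 = f(1.120000, -0.602997) = 0.809651
  k4 = f(1.240000, -0.505684) = 0.869931
  y ← -0.700000 + (0.24/6)·(k1 + 2k2 + 2k3 + k4) = -0.506303
t=1.240000, y=-0.506303:
  k1 = f(1.240000, -0.506303) = 0.869839
  k2 = f(1.360000, -0.401923) = 0.917576
  k3 = f(1.360000, -0.396194) = 0.918435
  k4 = f(1.480000, -0.285879) = 0.952999
  y ← -0.506303 + (0.24/6)·(k1 + 2k2 + 2k3 + k4) = -0.286509
y(1.48) ≈ -0.2865

-0.2865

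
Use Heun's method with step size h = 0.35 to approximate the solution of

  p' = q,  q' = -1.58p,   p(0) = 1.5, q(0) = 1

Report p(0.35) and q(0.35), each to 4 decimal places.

Heun on (p,q): k1 = f(x_n, state_n); k2 = f(x_n + h, state_n + h·k1); state_{n+1} = state_n + (h/2)·(k1 + k2).
0.000000: (1.500000, 1.000000)
  k1 = (1.000000, -2.370000)
  predictor → (1.850000, 0.170500)
  k2 = (0.170500, -2.923000)
  → (1.704838, 0.073725)
(p(0.35), q(0.35)) ≈ (1.7048, 0.0737)

1.7048, 0.0737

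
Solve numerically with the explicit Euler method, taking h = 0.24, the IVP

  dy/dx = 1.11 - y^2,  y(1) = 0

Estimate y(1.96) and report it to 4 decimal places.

0.8609

Euler: y_{n+1} = y_n + h·f(x_n, y_n).
x=1.000000, y=0.000000: f=1.110000 → y ← 0.000000 + 0.24·1.110000 = 0.266400
x=1.240000, y=0.266400: f=1.039031 → y ← 0.266400 + 0.24·1.039031 = 0.515767
x=1.480000, y=0.515767: f=0.843984 → y ← 0.515767 + 0.24·0.843984 = 0.718324
x=1.720000, y=0.718324: f=0.594011 → y ← 0.718324 + 0.24·0.594011 = 0.860886
y(1.96) ≈ 0.8609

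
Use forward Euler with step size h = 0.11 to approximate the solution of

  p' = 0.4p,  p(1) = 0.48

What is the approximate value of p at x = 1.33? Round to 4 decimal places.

0.5462

Euler: p_{n+1} = p_n + h·f(x_n, p_n).
x=1.000000, p=0.480000: f=0.192000 → p ← 0.480000 + 0.11·0.192000 = 0.501120
x=1.110000, p=0.501120: f=0.200448 → p ← 0.501120 + 0.11·0.200448 = 0.523169
x=1.220000, p=0.523169: f=0.209268 → p ← 0.523169 + 0.11·0.209268 = 0.546189
p(1.33) ≈ 0.5462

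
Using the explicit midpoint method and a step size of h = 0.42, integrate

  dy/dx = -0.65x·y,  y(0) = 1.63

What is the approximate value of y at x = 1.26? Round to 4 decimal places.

0.9607

Midpoint: k1 = f(x_n, y_n); k2 = f(x_n + h/2, y_n + (h/2)·k1); y_{n+1} = y_n + h·k2.
x=0.000000, y=1.630000:
  k1 = f(0.000000, 1.630000) = 0.000000
  k2 = f(0.210000, 1.630000) = -0.222495
  y ← 1.630000 + 0.42·(-0.222495) = 1.536552
x=0.420000, y=1.536552:
  k1 = f(0.420000, 1.536552) = -0.419479
  k2 = f(0.630000, 1.448462) = -0.593145
  y ← 1.536552 + 0.42·(-0.593145) = 1.287431
x=0.840000, y=1.287431:
  k1 = f(0.840000, 1.287431) = -0.702937
  k2 = f(1.050000, 1.139814) = -0.777923
  y ← 1.287431 + 0.42·(-0.777923) = 0.960703
y(1.26) ≈ 0.9607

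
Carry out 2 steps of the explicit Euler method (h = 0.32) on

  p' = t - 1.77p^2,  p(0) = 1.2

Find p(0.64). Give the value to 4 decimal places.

Euler: p_{n+1} = p_n + h·f(t_n, p_n).
t=0.000000, p=1.200000: f=-2.548800 → p ← 1.200000 + 0.32·(-2.548800) = 0.384384
t=0.320000, p=0.384384: f=0.058481 → p ← 0.384384 + 0.32·0.058481 = 0.403098
p(0.64) ≈ 0.4031

0.4031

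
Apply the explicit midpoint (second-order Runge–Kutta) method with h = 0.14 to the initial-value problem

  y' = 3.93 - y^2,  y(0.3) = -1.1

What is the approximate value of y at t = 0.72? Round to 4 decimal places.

Midpoint: k1 = f(t_n, y_n); k2 = f(t_n + h/2, y_n + (h/2)·k1); y_{n+1} = y_n + h·k2.
t=0.300000, y=-1.100000:
  k1 = f(0.300000, -1.100000) = 2.720000
  k2 = f(0.370000, -0.909600) = 3.102628
  y ← -1.100000 + 0.14·3.102628 = -0.665632
t=0.440000, y=-0.665632:
  k1 = f(0.440000, -0.665632) = 3.486934
  k2 = f(0.510000, -0.421547) = 3.752298
  y ← -0.665632 + 0.14·3.752298 = -0.140310
t=0.580000, y=-0.140310:
  k1 = f(0.580000, -0.140310) = 3.910313
  k2 = f(0.650000, 0.133412) = 3.912201
  y ← -0.140310 + 0.14·3.912201 = 0.407398
y(0.72) ≈ 0.4074

0.4074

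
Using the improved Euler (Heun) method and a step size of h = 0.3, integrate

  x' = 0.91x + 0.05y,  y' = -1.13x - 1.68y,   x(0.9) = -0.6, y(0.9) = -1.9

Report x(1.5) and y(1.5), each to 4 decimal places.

Heun on (x,y): k1 = f(t_n, state_n); k2 = f(t_n + h, state_n + h·k1); state_{n+1} = state_n + (h/2)·(k1 + k2).
0.900000: (-0.600000, -1.900000)
  k1 = (-0.641000, 3.870000)
  predictor → (-0.792300, -0.739000)
  k2 = (-0.757943, 2.136819)
  → (-0.809841, -0.998977)
1.200000: (-0.809841, -0.998977)
  k1 = (-0.786905, 2.593402)
  predictor → (-1.045913, -0.220956)
  k2 = (-0.962828, 1.553088)
  → (-1.072301, -0.377004)
(x(1.5), y(1.5)) ≈ (-1.0723, -0.3770)

-1.0723, -0.3770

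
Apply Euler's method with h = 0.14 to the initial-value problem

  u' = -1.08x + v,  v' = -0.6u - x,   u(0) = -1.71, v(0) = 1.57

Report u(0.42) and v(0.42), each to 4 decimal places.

-1.0591, 1.8868

Euler on (u,v): u_{n+1} = u_n + h·u', v_{n+1} = v_n + h·v'.
0.000000: (-1.710000, 1.570000); f=(1.570000, 1.026000) → (-1.490200, 1.713640)
0.140000: (-1.490200, 1.713640); f=(1.562440, 0.754120) → (-1.271458, 1.819217)
0.280000: (-1.271458, 1.819217); f=(1.516817, 0.482875) → (-1.059104, 1.886819)
(u(0.42), v(0.42)) ≈ (-1.0591, 1.8868)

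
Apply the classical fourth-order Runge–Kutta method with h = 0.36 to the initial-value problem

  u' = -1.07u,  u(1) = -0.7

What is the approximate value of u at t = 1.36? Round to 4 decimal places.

-0.4763

RK4: k1 = f(t_n, u_n); k2 = f(t_n + h/2, u_n + (h/2)·k1); k3 = f(t_n + h/2, u_n + (h/2)·k2); k4 = f(t_n + h, u_n + h·k3); u_{n+1} = u_n + (h/6)·(k1 + 2k2 + 2k3 + k4).
t=1.000000, u=-0.700000:
  k1 = f(1.000000, -0.700000) = 0.749000
  k2 = f(1.180000, -0.565180) = 0.604743
  k3 = f(1.180000, -0.591146) = 0.632527
  k4 = f(1.360000, -0.472290) = 0.505351
  u ← -0.700000 + (0.36/6)·(k1 + 2k2 + 2k3 + k4) = -0.476267
u(1.36) ≈ -0.4763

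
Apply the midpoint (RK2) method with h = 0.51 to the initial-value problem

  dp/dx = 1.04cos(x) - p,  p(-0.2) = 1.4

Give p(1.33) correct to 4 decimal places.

Midpoint: k1 = f(x_n, p_n); k2 = f(x_n + h/2, p_n + (h/2)·k1); p_{n+1} = p_n + h·k2.
x=-0.200000, p=1.400000:
  k1 = f(-0.200000, 1.400000) = -0.380731
  k2 = f(0.055000, 1.302914) = -0.264486
  p ← 1.400000 + 0.51·(-0.264486) = 1.265112
x=0.310000, p=1.265112:
  k1 = f(0.310000, 1.265112) = -0.274685
  k2 = f(0.565000, 1.195067) = -0.316695
  p ← 1.265112 + 0.51·(-0.316695) = 1.103597
x=0.820000, p=1.103597:
  k1 = f(0.820000, 1.103597) = -0.394087
  k2 = f(1.075000, 1.003105) = -0.508344
  p ← 1.103597 + 0.51·(-0.508344) = 0.844342
p(1.33) ≈ 0.8443

0.8443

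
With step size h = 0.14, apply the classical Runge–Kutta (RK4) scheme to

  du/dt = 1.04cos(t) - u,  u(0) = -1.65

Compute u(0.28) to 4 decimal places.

RK4: k1 = f(t_n, u_n); k2 = f(t_n + h/2, u_n + (h/2)·k1); k3 = f(t_n + h/2, u_n + (h/2)·k2); k4 = f(t_n + h, u_n + h·k3); u_{n+1} = u_n + (h/6)·(k1 + 2k2 + 2k3 + k4).
t=0.000000, u=-1.650000:
  k1 = f(0.000000, -1.650000) = 2.690000
  k2 = f(0.070000, -1.461700) = 2.499153
  k3 = f(0.070000, -1.475059) = 2.512512
  k4 = f(0.140000, -1.298248) = 2.328073
  u ← -1.650000 + (0.14/6)·(k1 + 2k2 + 2k3 + k4) = -1.299034
t=0.140000, u=-1.299034:
  k1 = f(0.140000, -1.299034) = 2.328859
  k2 = f(0.210000, -1.136014) = 2.153166
  k3 = f(0.210000, -1.148312) = 2.165464
  k4 = f(0.280000, -0.995869) = 1.995367
  u ← -1.299034 + (0.14/6)·(k1 + 2k2 + 2k3 + k4) = -0.996599
u(0.28) ≈ -0.9966

-0.9966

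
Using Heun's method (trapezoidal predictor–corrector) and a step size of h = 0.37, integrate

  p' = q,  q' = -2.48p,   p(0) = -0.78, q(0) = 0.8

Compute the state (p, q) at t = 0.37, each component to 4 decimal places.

Heun on (p,q): k1 = f(t_n, state_n); k2 = f(t_n + h, state_n + h·k1); state_{n+1} = state_n + (h/2)·(k1 + k2).
0.000000: (-0.780000, 0.800000)
  k1 = (0.800000, 1.934400)
  predictor → (-0.484000, 1.515728)
  k2 = (1.515728, 1.200320)
  → (-0.351590, 1.379923)
(p(0.37), q(0.37)) ≈ (-0.3516, 1.3799)

-0.3516, 1.3799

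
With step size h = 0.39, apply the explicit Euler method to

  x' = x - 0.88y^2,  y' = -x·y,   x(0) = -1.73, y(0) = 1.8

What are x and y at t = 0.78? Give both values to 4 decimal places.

Euler on (x,y): x_{n+1} = x_n + h·x', y_{n+1} = y_n + h·y'.
0.000000: (-1.730000, 1.800000); f=(-4.581200, 3.114000) → (-3.516668, 3.014460)
0.390000: (-3.516668, 3.014460); f=(-11.513201, 10.600855) → (-8.006816, 7.148793)
(x(0.78), y(0.78)) ≈ (-8.0068, 7.1488)

-8.0068, 7.1488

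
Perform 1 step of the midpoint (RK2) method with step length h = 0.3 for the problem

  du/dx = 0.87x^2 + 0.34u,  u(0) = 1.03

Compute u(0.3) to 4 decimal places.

1.1463

Midpoint: k1 = f(x_n, u_n); k2 = f(x_n + h/2, u_n + (h/2)·k1); u_{n+1} = u_n + h·k2.
x=0.000000, u=1.030000:
  k1 = f(0.000000, 1.030000) = 0.350200
  k2 = f(0.150000, 1.082530) = 0.387635
  u ← 1.030000 + 0.3·0.387635 = 1.146291
u(0.3) ≈ 1.1463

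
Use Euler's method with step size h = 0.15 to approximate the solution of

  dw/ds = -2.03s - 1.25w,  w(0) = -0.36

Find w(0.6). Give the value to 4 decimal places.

Euler: w_{n+1} = w_n + h·f(s_n, w_n).
s=0.000000, w=-0.360000: f=0.450000 → w ← -0.360000 + 0.15·0.450000 = -0.292500
s=0.150000, w=-0.292500: f=0.061125 → w ← -0.292500 + 0.15·0.061125 = -0.283331
s=0.300000, w=-0.283331: f=-0.254836 → w ← -0.283331 + 0.15·(-0.254836) = -0.321557
s=0.450000, w=-0.321557: f=-0.511554 → w ← -0.321557 + 0.15·(-0.511554) = -0.398290
w(0.6) ≈ -0.3983

-0.3983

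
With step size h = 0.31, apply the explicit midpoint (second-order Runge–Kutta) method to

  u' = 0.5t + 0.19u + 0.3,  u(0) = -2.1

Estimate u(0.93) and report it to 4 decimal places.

Midpoint: k1 = f(t_n, u_n); k2 = f(t_n + h/2, u_n + (h/2)·k1); u_{n+1} = u_n + h·k2.
t=0.000000, u=-2.100000:
  k1 = f(0.000000, -2.100000) = -0.099000
  k2 = f(0.155000, -2.115345) = -0.024416
  u ← -2.100000 + 0.31·(-0.024416) = -2.107569
t=0.310000, u=-2.107569:
  k1 = f(0.310000, -2.107569) = 0.054562
  k2 = f(0.465000, -2.099112) = 0.133669
  u ← -2.107569 + 0.31·0.133669 = -2.066132
t=0.620000, u=-2.066132:
  k1 = f(0.620000, -2.066132) = 0.217435
  k2 = f(0.775000, -2.032429) = 0.301338
  u ← -2.066132 + 0.31·0.301338 = -1.972717
u(0.93) ≈ -1.9727

-1.9727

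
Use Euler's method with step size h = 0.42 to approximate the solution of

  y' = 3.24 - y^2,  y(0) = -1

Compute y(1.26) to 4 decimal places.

1.9510

Euler: y_{n+1} = y_n + h·f(x_n, y_n).
x=0.000000, y=-1.000000: f=2.240000 → y ← -1.000000 + 0.42·2.240000 = -0.059200
x=0.420000, y=-0.059200: f=3.236495 → y ← -0.059200 + 0.42·3.236495 = 1.300128
x=0.840000, y=1.300128: f=1.549667 → y ← 1.300128 + 0.42·1.549667 = 1.950988
y(1.26) ≈ 1.9510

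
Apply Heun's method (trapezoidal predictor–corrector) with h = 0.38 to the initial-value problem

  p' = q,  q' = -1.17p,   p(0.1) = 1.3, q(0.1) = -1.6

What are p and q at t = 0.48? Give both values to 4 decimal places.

Heun on (p,q): k1 = f(t_n, state_n); k2 = f(t_n + h, state_n + h·k1); state_{n+1} = state_n + (h/2)·(k1 + k2).
0.100000: (1.300000, -1.600000)
  k1 = (-1.600000, -1.521000)
  predictor → (0.692000, -2.177980)
  k2 = (-2.177980, -0.809640)
  → (0.582184, -2.042822)
(p(0.48), q(0.48)) ≈ (0.5822, -2.0428)

0.5822, -2.0428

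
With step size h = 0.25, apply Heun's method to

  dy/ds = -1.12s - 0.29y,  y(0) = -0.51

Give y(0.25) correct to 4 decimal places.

-0.5094

Heun: k1 = f(s_n, y_n); k2 = f(s_n + h, y_n + h·k1); y_{n+1} = y_n + (h/2)·(k1 + k2).
s=0.000000, y=-0.510000:
  k1 = f(0.000000, -0.510000) = 0.147900
  k2 = f(0.250000, -0.473025) = -0.142823
  y ← -0.510000 + (0.25/2)·(0.147900 + (-0.142823)) = -0.509365
y(0.25) ≈ -0.5094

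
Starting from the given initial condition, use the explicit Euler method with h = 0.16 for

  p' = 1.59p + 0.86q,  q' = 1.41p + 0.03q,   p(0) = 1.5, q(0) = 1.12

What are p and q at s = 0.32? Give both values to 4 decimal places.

Euler on (p,q): p_{n+1} = p_n + h·p', q_{n+1} = q_n + h·q'.
0.000000: (1.500000, 1.120000); f=(3.348200, 2.148600) → (2.035712, 1.463776)
0.160000: (2.035712, 1.463776); f=(4.495629, 2.914267) → (2.755013, 1.930059)
(p(0.32), q(0.32)) ≈ (2.7550, 1.9301)

2.7550, 1.9301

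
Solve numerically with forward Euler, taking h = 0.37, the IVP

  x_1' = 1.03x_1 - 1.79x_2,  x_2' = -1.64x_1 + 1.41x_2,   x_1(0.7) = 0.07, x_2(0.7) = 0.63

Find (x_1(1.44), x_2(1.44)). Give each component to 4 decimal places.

Euler on (x_1,x_2): x_1_{n+1} = x_1_n + h·x_1', x_2_{n+1} = x_2_n + h·x_2'.
0.700000: (0.070000, 0.630000); f=(-1.055600, 0.773500) → (-0.320572, 0.916195)
1.070000: (-0.320572, 0.916195); f=(-1.970178, 1.817573) → (-1.049538, 1.588697)
(x_1(1.44), x_2(1.44)) ≈ (-1.0495, 1.5887)

-1.0495, 1.5887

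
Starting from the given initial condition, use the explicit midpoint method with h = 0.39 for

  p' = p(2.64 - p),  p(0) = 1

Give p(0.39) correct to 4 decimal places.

Midpoint: k1 = f(x_n, p_n); k2 = f(x_n + h/2, p_n + (h/2)·k1); p_{n+1} = p_n + h·k2.
x=0.000000, p=1.000000:
  k1 = f(0.000000, 1.000000) = 1.640000
  k2 = f(0.195000, 1.319800) = 1.742400
  p ← 1.000000 + 0.39·1.742400 = 1.679536
p(0.39) ≈ 1.6795

1.6795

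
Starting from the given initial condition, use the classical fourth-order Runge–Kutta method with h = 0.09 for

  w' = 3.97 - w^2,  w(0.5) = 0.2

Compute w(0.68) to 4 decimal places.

RK4: k1 = f(t_n, w_n); k2 = f(t_n + h/2, w_n + (h/2)·k1); k3 = f(t_n + h/2, w_n + (h/2)·k2); k4 = f(t_n + h, w_n + h·k3); w_{n+1} = w_n + (h/6)·(k1 + 2k2 + 2k3 + k4).
t=0.500000, w=0.200000:
  k1 = f(0.500000, 0.200000) = 3.930000
  k2 = f(0.545000, 0.376850) = 3.827984
  k3 = f(0.545000, 0.372259) = 3.831423
  k4 = f(0.590000, 0.544828) = 3.673162
  w ← 0.200000 + (0.09/6)·(k1 + 2k2 + 2k3 + k4) = 0.543830
t=0.590000, w=0.543830:
  k1 = f(0.590000, 0.543830) = 3.674249
  k2 = f(0.635000, 0.709171) = 3.467077
  k3 = f(0.635000, 0.699848) = 3.480213
  k4 = f(0.680000, 0.857049) = 3.235467
  w ← 0.543830 + (0.09/6)·(k1 + 2k2 + 2k3 + k4) = 0.855894
w(0.68) ≈ 0.8559

0.8559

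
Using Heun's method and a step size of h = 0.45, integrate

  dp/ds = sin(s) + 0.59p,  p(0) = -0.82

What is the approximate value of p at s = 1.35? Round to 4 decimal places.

-0.8061

Heun: k1 = f(s_n, p_n); k2 = f(s_n + h, p_n + h·k1); p_{n+1} = p_n + (h/2)·(k1 + k2).
s=0.000000, p=-0.820000:
  k1 = f(0.000000, -0.820000) = -0.483800
  k2 = f(0.450000, -1.037710) = -0.177283
  p ← -0.820000 + (0.45/2)·(-0.483800 + (-0.177283)) = -0.968744
s=0.450000, p=-0.968744:
  k1 = f(0.450000, -0.968744) = -0.136593
  k2 = f(0.900000, -1.030211) = 0.175503
  p ← -0.968744 + (0.45/2)·(-0.136593 + 0.175503) = -0.959989
s=0.900000, p=-0.959989:
  k1 = f(0.900000, -0.959989) = 0.216933
  k2 = f(1.350000, -0.862369) = 0.466926
  p ← -0.959989 + (0.45/2)·(0.216933 + 0.466926) = -0.806121
p(1.35) ≈ -0.8061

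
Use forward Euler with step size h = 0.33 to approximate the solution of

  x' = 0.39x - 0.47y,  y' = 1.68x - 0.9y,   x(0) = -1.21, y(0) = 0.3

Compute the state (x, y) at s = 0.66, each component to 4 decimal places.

-1.5227, -1.1063

Euler on (x,y): x_{n+1} = x_n + h·x', y_{n+1} = y_n + h·y'.
0.000000: (-1.210000, 0.300000); f=(-0.612900, -2.302800) → (-1.412257, -0.459924)
0.330000: (-1.412257, -0.459924); f=(-0.334616, -1.958660) → (-1.522680, -1.106282)
(x(0.66), y(0.66)) ≈ (-1.5227, -1.1063)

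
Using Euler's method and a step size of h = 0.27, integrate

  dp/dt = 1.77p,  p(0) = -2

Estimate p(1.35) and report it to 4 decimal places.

-14.1012

Euler: p_{n+1} = p_n + h·f(t_n, p_n).
t=0.000000, p=-2.000000: f=-3.540000 → p ← -2.000000 + 0.27·(-3.540000) = -2.955800
t=0.270000, p=-2.955800: f=-5.231766 → p ← -2.955800 + 0.27·(-5.231766) = -4.368377
t=0.540000, p=-4.368377: f=-7.732027 → p ← -4.368377 + 0.27·(-7.732027) = -6.456024
t=0.810000, p=-6.456024: f=-11.427163 → p ← -6.456024 + 0.27·(-11.427163) = -9.541358
t=1.080000, p=-9.541358: f=-16.888204 → p ← -9.541358 + 0.27·(-16.888204) = -14.101173
p(1.35) ≈ -14.1012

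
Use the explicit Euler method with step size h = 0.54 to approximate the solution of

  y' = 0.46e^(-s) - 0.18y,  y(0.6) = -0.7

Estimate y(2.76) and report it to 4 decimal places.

-0.2312

Euler: y_{n+1} = y_n + h·f(s_n, y_n).
s=0.600000, y=-0.700000: f=0.378453 → y ← -0.700000 + 0.54·0.378453 = -0.495635
s=1.140000, y=-0.495635: f=0.236331 → y ← -0.495635 + 0.54·0.236331 = -0.368016
s=1.680000, y=-0.368016: f=0.151975 → y ← -0.368016 + 0.54·0.151975 = -0.285950
s=2.220000, y=-0.285950: f=0.101431 → y ← -0.285950 + 0.54·0.101431 = -0.231177
y(2.76) ≈ -0.2312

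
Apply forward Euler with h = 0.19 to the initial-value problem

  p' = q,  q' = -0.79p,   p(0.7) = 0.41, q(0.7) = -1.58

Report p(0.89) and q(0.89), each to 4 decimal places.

Euler on (p,q): p_{n+1} = p_n + h·p', q_{n+1} = q_n + h·q'.
0.700000: (0.410000, -1.580000); f=(-1.580000, -0.323900) → (0.109800, -1.641541)
(p(0.89), q(0.89)) ≈ (0.1098, -1.6415)

0.1098, -1.6415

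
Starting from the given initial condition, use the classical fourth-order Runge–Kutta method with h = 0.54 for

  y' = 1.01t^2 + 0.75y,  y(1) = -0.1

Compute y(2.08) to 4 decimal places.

3.5529

RK4: k1 = f(t_n, y_n); k2 = f(t_n + h/2, y_n + (h/2)·k1); k3 = f(t_n + h/2, y_n + (h/2)·k2); k4 = f(t_n + h, y_n + h·k3); y_{n+1} = y_n + (h/6)·(k1 + 2k2 + 2k3 + k4).
t=1.000000, y=-0.100000:
  k1 = f(1.000000, -0.100000) = 0.935000
  k2 = f(1.270000, 0.152450) = 1.743367
  k3 = f(1.270000, 0.370709) = 1.907061
  k4 = f(1.540000, 0.929813) = 3.092676
  y ← -0.100000 + (0.54/6)·(k1 + 2k2 + 2k3 + k4) = 0.919568
t=1.540000, y=0.919568:
  k1 = f(1.540000, 0.919568) = 3.084992
  k2 = f(1.810000, 1.752515) = 4.623248
  k3 = f(1.810000, 2.167845) = 4.934744
  k4 = f(2.080000, 3.584330) = 7.057911
  y ← 0.919568 + (0.54/6)·(k1 + 2k2 + 2k3 + k4) = 3.552868
y(2.08) ≈ 3.5529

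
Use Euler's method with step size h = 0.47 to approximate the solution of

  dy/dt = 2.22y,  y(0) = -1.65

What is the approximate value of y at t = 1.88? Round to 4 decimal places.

-28.7672

Euler: y_{n+1} = y_n + h·f(t_n, y_n).
t=0.000000, y=-1.650000: f=-3.663000 → y ← -1.650000 + 0.47·(-3.663000) = -3.371610
t=0.470000, y=-3.371610: f=-7.484974 → y ← -3.371610 + 0.47·(-7.484974) = -6.889548
t=0.940000, y=-6.889548: f=-15.294796 → y ← -6.889548 + 0.47·(-15.294796) = -14.078102
t=1.410000, y=-14.078102: f=-31.253387 → y ← -14.078102 + 0.47·(-31.253387) = -28.767194
y(1.88) ≈ -28.7672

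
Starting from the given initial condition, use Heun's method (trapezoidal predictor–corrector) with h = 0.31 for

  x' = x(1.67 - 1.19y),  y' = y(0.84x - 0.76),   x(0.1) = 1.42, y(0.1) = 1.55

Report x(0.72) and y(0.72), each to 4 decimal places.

1.1002, 1.8989

Heun on (x,y): k1 = f(t_n, state_n); k2 = f(t_n + h, state_n + h·k1); state_{n+1} = state_n + (h/2)·(k1 + k2).
0.100000: (1.420000, 1.550000)
  k1 = (-0.247790, 0.670840)
  predictor → (1.343185, 1.757960)
  k2 = (-0.566788, 0.647414)
  → (1.293740, 1.754329)
0.410000: (1.293740, 1.754329)
  k1 = (-0.540333, 0.573213)
  predictor → (1.126237, 1.932025)
  k2 = (-0.708527, 0.359433)
  → (1.100167, 1.898889)
(x(0.72), y(0.72)) ≈ (1.1002, 1.8989)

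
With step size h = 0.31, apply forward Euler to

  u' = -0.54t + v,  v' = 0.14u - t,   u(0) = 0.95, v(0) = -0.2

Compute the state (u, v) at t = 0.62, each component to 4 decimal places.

Euler on (u,v): u_{n+1} = u_n + h·u', v_{n+1} = v_n + h·v'.
0.000000: (0.950000, -0.200000); f=(-0.200000, 0.133000) → (0.888000, -0.158770)
0.310000: (0.888000, -0.158770); f=(-0.326170, -0.185680) → (0.786887, -0.216331)
(u(0.62), v(0.62)) ≈ (0.7869, -0.2163)

0.7869, -0.2163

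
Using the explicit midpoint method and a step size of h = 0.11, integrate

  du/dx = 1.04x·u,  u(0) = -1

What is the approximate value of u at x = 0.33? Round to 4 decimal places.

Midpoint: k1 = f(x_n, u_n); k2 = f(x_n + h/2, u_n + (h/2)·k1); u_{n+1} = u_n + h·k2.
x=0.000000, u=-1.000000:
  k1 = f(0.000000, -1.000000) = 0.000000
  k2 = f(0.055000, -1.000000) = -0.057200
  u ← -1.000000 + 0.11·(-0.057200) = -1.006292
x=0.110000, u=-1.006292:
  k1 = f(0.110000, -1.006292) = -0.115120
  k2 = f(0.165000, -1.012624) = -0.173766
  u ← -1.006292 + 0.11·(-0.173766) = -1.025406
x=0.220000, u=-1.025406:
  k1 = f(0.220000, -1.025406) = -0.234613
  k2 = f(0.275000, -1.038310) = -0.296957
  u ← -1.025406 + 0.11·(-0.296957) = -1.058072
u(0.33) ≈ -1.0581

-1.0581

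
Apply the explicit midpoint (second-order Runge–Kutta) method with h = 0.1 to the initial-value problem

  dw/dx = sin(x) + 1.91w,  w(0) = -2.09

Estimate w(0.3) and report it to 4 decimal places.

Midpoint: k1 = f(x_n, w_n); k2 = f(x_n + h/2, w_n + (h/2)·k1); w_{n+1} = w_n + h·k2.
x=0.000000, w=-2.090000:
  k1 = f(0.000000, -2.090000) = -3.991900
  k2 = f(0.050000, -2.289595) = -4.323147
  w ← -2.090000 + 0.1·(-4.323147) = -2.522315
x=0.100000, w=-2.522315:
  k1 = f(0.100000, -2.522315) = -4.717788
  k2 = f(0.150000, -2.758204) = -5.118732
  w ← -2.522315 + 0.1·(-5.118732) = -3.034188
x=0.200000, w=-3.034188:
  k1 = f(0.200000, -3.034188) = -5.596630
  k2 = f(0.250000, -3.314019) = -6.082373
  w ← -3.034188 + 0.1·(-6.082373) = -3.642425
w(0.3) ≈ -3.6424

-3.6424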